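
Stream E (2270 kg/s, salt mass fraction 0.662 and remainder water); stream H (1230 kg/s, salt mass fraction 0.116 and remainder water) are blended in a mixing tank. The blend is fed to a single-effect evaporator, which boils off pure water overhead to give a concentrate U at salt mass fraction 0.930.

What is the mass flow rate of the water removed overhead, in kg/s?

1731 kg/s

salt entering = 2270×0.662 + 1230×0.116 = 1645.4 kg/s.
All salt reports to U, so U = 1645.4/0.930 = 1769.3 kg/s.
Total feed = 3500 kg/s; overhead = 3500 − 1769.3 = 1730.7 kg/s.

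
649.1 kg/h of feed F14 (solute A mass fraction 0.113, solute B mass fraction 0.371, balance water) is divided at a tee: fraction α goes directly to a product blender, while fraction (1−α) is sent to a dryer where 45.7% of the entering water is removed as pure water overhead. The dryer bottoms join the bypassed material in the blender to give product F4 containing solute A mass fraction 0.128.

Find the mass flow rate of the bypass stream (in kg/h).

All 649.1×0.113 = 73.348 kg/h of solute A reaches F4, so F4 = 73.348/0.128 = 573.03 kg/h and vapour = 76.066 kg/h.
The evaporator receives (1−α)·649.1 of feed at 0.516 water and removes 0.457 of that water:
0.457×0.516×(1−α)×649.1 = 76.066
(1−α) = 76.066/153.07 = 0.4970;  α = 0.5030.
Bypass flow = 0.5030×649.1 = 326.53 kg/h.

326.5 kg/h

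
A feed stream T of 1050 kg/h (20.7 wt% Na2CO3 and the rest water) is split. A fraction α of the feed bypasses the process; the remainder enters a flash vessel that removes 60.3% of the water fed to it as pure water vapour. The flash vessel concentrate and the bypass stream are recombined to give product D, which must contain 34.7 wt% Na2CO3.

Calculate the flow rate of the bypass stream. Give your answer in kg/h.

164.1 kg/h

All 1050×0.207 = 217.35 kg/h of Na2CO3 reaches D, so D = 217.35/0.347 = 626.37 kg/h and vapour = 423.63 kg/h.
The evaporator receives (1−α)·1050 of feed at 0.793 water and removes 0.603 of that water:
0.603×0.793×(1−α)×1050 = 423.63
(1−α) = 423.63/502.09 = 0.8437;  α = 0.1563.
Bypass flow = 0.1563×1050 = 164.07 kg/h.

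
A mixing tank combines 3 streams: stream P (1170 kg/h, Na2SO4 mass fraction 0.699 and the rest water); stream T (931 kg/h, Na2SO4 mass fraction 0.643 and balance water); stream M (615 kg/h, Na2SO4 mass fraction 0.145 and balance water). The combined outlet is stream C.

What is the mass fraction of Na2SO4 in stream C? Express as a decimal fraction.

Total flow out = 1170 + 931 + 615 = 2716 kg/h.
Na2SO4 in = 1170×0.699 + 931×0.643 + 615×0.145 = 1505.6 kg/h.
Na2SO4 mass fraction in C = 1505.6/2716 = 0.554.

0.554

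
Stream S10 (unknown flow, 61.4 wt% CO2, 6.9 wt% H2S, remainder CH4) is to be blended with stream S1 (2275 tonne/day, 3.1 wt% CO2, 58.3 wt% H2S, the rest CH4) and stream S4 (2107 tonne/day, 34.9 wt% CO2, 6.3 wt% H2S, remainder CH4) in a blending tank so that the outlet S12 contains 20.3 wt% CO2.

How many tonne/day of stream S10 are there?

203.6 tonne/day

Let S10 be the unknown flow. Total out = 4382 + S10.
CO2 balance: 805.87 + 0.614·S10 = 0.203·(4382 + S10)
(0.614 − 0.203)·S10 = 0.203×4382 − 805.87 = 83.678
S10 = 83.678 / 0.411 = 203.6 tonne/day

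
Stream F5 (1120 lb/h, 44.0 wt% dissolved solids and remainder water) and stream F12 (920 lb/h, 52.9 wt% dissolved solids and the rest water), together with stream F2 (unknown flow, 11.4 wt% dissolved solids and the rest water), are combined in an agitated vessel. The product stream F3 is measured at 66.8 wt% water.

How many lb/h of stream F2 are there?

1386 lb/h

Let F2 be the unknown flow. Total out = 2040 + F2.
water balance: 1060.5 + 0.886·F2 = 0.668·(2040 + F2)
(0.886 − 0.668)·F2 = 0.668×2040 − 1060.5 = 302.2
F2 = 302.2 / 0.218 = 1386.2 lb/h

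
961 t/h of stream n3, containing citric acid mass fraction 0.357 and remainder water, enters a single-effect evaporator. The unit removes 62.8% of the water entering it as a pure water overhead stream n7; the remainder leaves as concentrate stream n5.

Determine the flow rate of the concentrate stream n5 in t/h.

water entering = 961×0.643 = 617.92 t/h; overhead removed = 0.628×617.92 = 388.06 t/h.
Concentrate = 961 − 388.06 = 572.94 t/h.

572.9 t/h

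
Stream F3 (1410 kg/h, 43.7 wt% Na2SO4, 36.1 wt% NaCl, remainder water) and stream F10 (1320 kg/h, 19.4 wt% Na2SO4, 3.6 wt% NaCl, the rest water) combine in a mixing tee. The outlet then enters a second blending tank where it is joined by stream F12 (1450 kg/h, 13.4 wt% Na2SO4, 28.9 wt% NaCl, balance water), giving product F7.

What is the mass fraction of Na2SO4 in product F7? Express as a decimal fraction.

0.2552

Overall, product flow = 4180 kg/h.
Na2SO4 in = 1410×0.437 + 1320×0.194 + 1450×0.134 = 1066.5 kg/h.
Na2SO4 fraction in F7 = 0.2552.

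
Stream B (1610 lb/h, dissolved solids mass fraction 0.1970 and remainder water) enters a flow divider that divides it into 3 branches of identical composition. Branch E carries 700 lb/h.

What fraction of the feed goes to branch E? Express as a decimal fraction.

0.435

Fraction to E = 700/1610 = 0.4348.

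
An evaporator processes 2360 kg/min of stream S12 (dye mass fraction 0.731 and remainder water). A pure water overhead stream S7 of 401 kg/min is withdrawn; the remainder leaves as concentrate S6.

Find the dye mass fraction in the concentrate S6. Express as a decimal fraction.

dye is not removed: 2360×0.731 = 1725.2 kg/min of dye enters S6.
Concentrate = 2360 − 401 = 1959 kg/min.
Mass fraction = 1725.2/1959 = 0.881.

0.881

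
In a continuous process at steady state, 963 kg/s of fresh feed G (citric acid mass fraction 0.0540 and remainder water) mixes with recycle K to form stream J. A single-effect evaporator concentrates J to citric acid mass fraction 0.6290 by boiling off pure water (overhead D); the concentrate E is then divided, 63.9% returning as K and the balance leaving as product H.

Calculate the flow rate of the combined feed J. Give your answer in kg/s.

1109 kg/s

Overall citric acid balance (none leaves overhead): citric acid in fresh feed = citric acid in product, i.e. 963×0.054 = (1−0.639)·E·0.629.
E = 52.002/(0.629×0.361) = 229.01 kg/s.
Recycle K = 0.639×229.01 = 146.34 kg/s.
Combined feed J = 963 + 146.34 = 1109.3 kg/s.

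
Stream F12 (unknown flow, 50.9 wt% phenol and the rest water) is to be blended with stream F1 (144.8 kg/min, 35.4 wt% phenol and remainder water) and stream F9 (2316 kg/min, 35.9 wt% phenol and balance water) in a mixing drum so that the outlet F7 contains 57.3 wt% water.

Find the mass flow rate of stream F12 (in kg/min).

2049 kg/min

Let F12 be the unknown flow. Total out = 2460.8 + F12.
water balance: 1578.1 + 0.491·F12 = 0.573·(2460.8 + F12)
(0.491 − 0.573)·F12 = 0.573×2460.8 − 1578.1 = -168.06
F12 = -168.06 / -0.082 = 2049.5 kg/min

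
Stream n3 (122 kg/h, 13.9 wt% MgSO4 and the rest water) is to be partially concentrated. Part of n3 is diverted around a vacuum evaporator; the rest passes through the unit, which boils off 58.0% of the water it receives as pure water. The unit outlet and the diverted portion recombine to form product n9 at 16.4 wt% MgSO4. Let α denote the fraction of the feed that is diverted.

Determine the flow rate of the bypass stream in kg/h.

84.76 kg/h

All 122×0.139 = 16.958 kg/h of MgSO4 reaches n9, so n9 = 16.958/0.164 = 103.4 kg/h and vapour = 18.598 kg/h.
The evaporator receives (1−α)·122 of feed at 0.861 water and removes 0.580 of that water:
0.580×0.861×(1−α)×122 = 18.598
(1−α) = 18.598/60.924 = 0.3053;  α = 0.6947.
Bypass flow = 0.6947×122 = 84.759 kg/h.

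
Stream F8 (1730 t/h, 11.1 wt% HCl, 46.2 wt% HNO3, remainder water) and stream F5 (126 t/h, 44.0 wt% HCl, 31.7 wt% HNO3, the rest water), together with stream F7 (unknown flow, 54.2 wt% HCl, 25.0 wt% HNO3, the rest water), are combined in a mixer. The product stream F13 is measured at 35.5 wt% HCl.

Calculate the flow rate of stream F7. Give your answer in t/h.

2200 t/h

Let F7 be the unknown flow. Total out = 1856 + F7.
HCl balance: 247.47 + 0.542·F7 = 0.355·(1856 + F7)
(0.542 − 0.355)·F7 = 0.355×1856 − 247.47 = 411.41
F7 = 411.41 / 0.187 = 2200.1 t/h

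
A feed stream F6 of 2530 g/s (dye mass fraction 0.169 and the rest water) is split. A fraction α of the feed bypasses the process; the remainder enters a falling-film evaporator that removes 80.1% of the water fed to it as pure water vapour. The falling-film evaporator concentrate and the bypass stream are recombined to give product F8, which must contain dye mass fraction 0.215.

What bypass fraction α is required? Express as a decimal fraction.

0.679

All 2530×0.169 = 427.57 g/s of dye reaches F8, so F8 = 427.57/0.215 = 1988.7 g/s and vapour = 541.3 g/s.
The evaporator receives (1−α)·2530 of feed at 0.831 water and removes 0.801 of that water:
0.801×0.831×(1−α)×2530 = 541.3
(1−α) = 541.3/1684 = 0.3214;  α = 0.6786.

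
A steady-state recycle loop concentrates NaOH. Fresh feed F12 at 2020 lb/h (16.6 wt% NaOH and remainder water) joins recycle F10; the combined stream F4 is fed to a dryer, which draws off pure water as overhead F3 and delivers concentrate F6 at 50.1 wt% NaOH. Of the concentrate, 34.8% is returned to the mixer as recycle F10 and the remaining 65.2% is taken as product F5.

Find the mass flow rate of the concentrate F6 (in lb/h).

Overall NaOH balance (none leaves overhead): NaOH in fresh feed = NaOH in product, i.e. 2020×0.166 = (1−0.348)·F6·0.501.
F6 = 335.32/(0.501×0.652) = 1026.5 lb/h.

1027 lb/h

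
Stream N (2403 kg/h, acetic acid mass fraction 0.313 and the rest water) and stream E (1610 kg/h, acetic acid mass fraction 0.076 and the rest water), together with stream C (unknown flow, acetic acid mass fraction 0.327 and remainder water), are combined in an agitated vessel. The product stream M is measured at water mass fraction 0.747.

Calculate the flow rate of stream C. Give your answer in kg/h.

Let C be the unknown flow. Total out = 4013 + C.
water balance: 3138.5 + 0.673·C = 0.747·(4013 + C)
(0.673 − 0.747)·C = 0.747×4013 − 3138.5 = -140.79
C = -140.79 / -0.074 = 1902.6 kg/h

1903 kg/h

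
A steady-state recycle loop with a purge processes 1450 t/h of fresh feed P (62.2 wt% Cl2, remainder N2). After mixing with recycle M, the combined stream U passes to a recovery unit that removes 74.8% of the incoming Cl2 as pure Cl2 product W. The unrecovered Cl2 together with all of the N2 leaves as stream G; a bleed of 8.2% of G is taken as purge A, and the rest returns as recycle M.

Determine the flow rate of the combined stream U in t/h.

N2 enters only via P and leaves only via the purge: 1450×0.378 = 0.082×(N2 in G), and the recovery unit passes all N2, so N2 in U = N2 in G = 6684.1 t/h.
Cl2 in U: m_A = 1450×0.622 + (1−0.082)·(1−0.748)·m_A, so m_A = 901.9/0.7687 = 1173.3 t/h.
U = 1173.3 + 6684.1 = 7857.5 t/h.

7857 t/h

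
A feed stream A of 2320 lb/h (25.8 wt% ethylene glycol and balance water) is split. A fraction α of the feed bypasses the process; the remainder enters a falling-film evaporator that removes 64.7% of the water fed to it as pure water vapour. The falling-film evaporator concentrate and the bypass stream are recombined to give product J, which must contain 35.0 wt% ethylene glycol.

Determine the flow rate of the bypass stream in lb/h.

All 2320×0.258 = 598.56 lb/h of ethylene glycol reaches J, so J = 598.56/0.350 = 1710.2 lb/h and vapour = 609.83 lb/h.
The evaporator receives (1−α)·2320 of feed at 0.742 water and removes 0.647 of that water:
0.647×0.742×(1−α)×2320 = 609.83
(1−α) = 609.83/1113.8 = 0.5475;  α = 0.4525.
Bypass flow = 0.4525×2320 = 1049.7 lb/h.

1050 lb/h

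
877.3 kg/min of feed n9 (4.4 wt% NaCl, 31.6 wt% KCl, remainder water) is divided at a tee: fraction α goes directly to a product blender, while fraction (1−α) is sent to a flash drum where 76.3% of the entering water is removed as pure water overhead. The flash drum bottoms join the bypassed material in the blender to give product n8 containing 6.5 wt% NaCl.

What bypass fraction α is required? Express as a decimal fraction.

All 877.3×0.044 = 38.601 kg/min of NaCl reaches n8, so n8 = 38.601/0.065 = 593.86 kg/min and vapour = 283.44 kg/min.
The evaporator receives (1−α)·877.3 of feed at 0.640 water and removes 0.763 of that water:
0.763×0.640×(1−α)×877.3 = 283.44
(1−α) = 283.44/428.4 = 0.6616;  α = 0.3384.

0.338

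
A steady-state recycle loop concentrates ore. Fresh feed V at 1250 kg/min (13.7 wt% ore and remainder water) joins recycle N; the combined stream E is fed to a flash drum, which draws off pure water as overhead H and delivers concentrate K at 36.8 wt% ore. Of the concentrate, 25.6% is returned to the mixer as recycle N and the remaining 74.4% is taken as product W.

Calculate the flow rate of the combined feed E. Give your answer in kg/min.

Overall ore balance (none leaves overhead): ore in fresh feed = ore in product, i.e. 1250×0.137 = (1−0.256)·K·0.368.
K = 171.25/(0.368×0.744) = 625.47 kg/min.
Recycle N = 0.256×625.47 = 160.12 kg/min.
Combined feed E = 1250 + 160.12 = 1410.1 kg/min.

1410 kg/min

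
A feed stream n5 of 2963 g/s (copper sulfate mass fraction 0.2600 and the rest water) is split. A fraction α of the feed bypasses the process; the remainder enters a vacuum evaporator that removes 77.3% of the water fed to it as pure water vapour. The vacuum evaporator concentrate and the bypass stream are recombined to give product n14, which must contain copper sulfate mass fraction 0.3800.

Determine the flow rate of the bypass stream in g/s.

1327 g/s

All 2963×0.260 = 770.38 g/s of copper sulfate reaches n14, so n14 = 770.38/0.380 = 2027.3 g/s and vapour = 935.68 g/s.
The evaporator receives (1−α)·2963 of feed at 0.740 water and removes 0.773 of that water:
0.773×0.740×(1−α)×2963 = 935.68
(1−α) = 935.68/1694.9 = 0.5521;  α = 0.4479.
Bypass flow = 0.4479×2963 = 1327.2 g/s.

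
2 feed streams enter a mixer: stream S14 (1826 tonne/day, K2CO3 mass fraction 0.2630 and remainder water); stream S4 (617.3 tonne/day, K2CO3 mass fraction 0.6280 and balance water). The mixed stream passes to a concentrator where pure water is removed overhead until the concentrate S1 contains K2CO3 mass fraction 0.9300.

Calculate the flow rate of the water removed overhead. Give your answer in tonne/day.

1510 tonne/day

K2CO3 entering = 1826×0.263 + 617.3×0.628 = 867.9 tonne/day.
All K2CO3 reports to S1, so S1 = 867.9/0.930 = 933.23 tonne/day.
Total feed = 2443.3 tonne/day; overhead = 2443.3 − 933.23 = 1510.1 tonne/day.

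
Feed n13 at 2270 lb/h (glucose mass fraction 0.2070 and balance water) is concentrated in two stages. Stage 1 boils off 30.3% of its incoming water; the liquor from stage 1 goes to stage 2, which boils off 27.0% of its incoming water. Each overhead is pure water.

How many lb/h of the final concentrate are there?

1386 lb/h

water in feed = 2270×0.793 = 1800.1 lb/h.
After stage 1: water left = (1−0.303)×1800.1 = 1254.7; stream total = 1724.6 lb/h.
After stage 2: water left = (1−0.270)×1254.7 = 915.91; final concentrate = 1385.8 lb/h.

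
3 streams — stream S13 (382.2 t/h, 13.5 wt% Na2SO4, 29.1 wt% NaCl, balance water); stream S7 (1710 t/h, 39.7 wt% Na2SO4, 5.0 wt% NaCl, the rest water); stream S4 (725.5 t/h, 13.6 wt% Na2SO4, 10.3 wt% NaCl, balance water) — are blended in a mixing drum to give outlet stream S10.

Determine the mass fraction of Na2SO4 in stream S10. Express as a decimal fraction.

Total flow out = 382.2 + 1710 + 725.5 = 2817.7 t/h.
Na2SO4 in = 382.2×0.135 + 1710×0.397 + 725.5×0.136 = 829.13 t/h.
Na2SO4 mass fraction in S10 = 829.13/2817.7 = 0.2943.

0.2943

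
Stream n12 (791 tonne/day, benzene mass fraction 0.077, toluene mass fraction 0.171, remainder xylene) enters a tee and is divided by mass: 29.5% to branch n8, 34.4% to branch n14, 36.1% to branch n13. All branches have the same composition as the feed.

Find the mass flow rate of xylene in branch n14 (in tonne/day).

204.6 tonne/day

Branch n14 total = 0.344×791 = 272.1 tonne/day.
xylene in n14 = 0.752×272.1 = 204.62 tonne/day.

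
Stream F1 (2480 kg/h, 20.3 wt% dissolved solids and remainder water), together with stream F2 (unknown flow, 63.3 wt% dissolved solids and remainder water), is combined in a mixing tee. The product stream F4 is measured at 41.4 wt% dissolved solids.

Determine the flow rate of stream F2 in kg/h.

Let F2 be the unknown flow. Total out = 2480 + F2.
dissolved solids balance: 503.44 + 0.633·F2 = 0.414·(2480 + F2)
(0.633 − 0.414)·F2 = 0.414×2480 − 503.44 = 523.28
F2 = 523.28 / 0.219 = 2389.4 kg/h

2389 kg/h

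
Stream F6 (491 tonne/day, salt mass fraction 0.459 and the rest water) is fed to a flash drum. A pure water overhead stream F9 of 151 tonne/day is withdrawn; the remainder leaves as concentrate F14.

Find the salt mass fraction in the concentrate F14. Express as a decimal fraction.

0.663

salt is not removed: 491×0.459 = 225.37 tonne/day of salt enters F14.
Concentrate = 491 − 151 = 340 tonne/day.
Mass fraction = 225.37/340 = 0.663.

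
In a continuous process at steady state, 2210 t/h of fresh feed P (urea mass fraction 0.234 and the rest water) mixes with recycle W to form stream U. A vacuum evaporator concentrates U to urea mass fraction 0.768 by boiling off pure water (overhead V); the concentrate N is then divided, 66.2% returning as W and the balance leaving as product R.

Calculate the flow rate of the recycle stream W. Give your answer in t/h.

Overall urea balance (none leaves overhead): urea in fresh feed = urea in product, i.e. 2210×0.234 = (1−0.662)·N·0.768.
N = 517.14/(0.768×0.338) = 1992.2 t/h.
Recycle W = 0.662×1992.2 = 1318.8 t/h.

1319 t/h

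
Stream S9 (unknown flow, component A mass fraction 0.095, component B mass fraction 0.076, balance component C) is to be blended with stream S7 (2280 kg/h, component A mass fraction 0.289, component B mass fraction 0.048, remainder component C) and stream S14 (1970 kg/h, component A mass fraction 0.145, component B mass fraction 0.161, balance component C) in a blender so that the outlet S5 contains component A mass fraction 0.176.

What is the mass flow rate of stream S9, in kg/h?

Let S9 be the unknown flow. Total out = 4250 + S9.
component A balance: 944.57 + 0.095·S9 = 0.176·(4250 + S9)
(0.095 − 0.176)·S9 = 0.176×4250 − 944.57 = -196.57
S9 = -196.57 / -0.081 = 2426.8 kg/h

2427 kg/h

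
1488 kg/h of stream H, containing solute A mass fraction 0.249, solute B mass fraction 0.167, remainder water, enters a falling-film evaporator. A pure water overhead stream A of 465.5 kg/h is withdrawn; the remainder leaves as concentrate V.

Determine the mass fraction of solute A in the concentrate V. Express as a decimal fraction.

solute A is not removed: 1488×0.249 = 370.51 kg/h of solute A enters V.
Concentrate = 1488 − 465.5 = 1022.5 kg/h.
Mass fraction = 370.51/1022.5 = 0.362.

0.362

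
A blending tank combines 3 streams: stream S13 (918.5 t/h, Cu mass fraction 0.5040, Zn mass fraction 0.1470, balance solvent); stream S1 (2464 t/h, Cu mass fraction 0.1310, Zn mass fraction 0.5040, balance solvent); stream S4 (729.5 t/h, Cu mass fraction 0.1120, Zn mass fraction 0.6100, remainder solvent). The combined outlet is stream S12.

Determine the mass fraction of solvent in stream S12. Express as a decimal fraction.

Total flow out = 918.5 + 2464 + 729.5 = 4112 t/h.
solvent in = 918.5×0.349 + 2464×0.365 + 729.5×0.278 = 1422.7 t/h.
solvent mass fraction in S12 = 1422.7/4112 = 0.3460.

0.3460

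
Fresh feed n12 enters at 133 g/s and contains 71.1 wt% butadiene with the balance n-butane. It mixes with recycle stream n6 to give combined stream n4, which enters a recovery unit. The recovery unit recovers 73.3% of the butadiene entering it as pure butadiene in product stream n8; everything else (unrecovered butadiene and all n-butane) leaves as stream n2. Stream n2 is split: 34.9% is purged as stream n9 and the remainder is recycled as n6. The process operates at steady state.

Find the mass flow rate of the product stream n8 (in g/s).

83.9 g/s

butadiene in n4: m_A = 133×0.711 + (1−0.349)·(1−0.733)·m_A, so m_A = 94.563/0.8262 = 114.46 g/s.
Product n8 = 0.733×114.46 = 83.897 g/s.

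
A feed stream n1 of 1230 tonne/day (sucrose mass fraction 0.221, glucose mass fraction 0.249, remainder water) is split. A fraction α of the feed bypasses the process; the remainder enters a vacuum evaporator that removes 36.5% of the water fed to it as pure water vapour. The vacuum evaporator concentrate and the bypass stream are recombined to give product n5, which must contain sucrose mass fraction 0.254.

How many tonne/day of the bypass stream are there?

All 1230×0.221 = 271.83 tonne/day of sucrose reaches n5, so n5 = 271.83/0.254 = 1070.2 tonne/day and vapour = 159.8 tonne/day.
The evaporator receives (1−α)·1230 of feed at 0.530 water and removes 0.365 of that water:
0.365×0.530×(1−α)×1230 = 159.8
(1−α) = 159.8/237.94 = 0.6716;  α = 0.3284.
Bypass flow = 0.3284×1230 = 403.93 tonne/day.

403.9 tonne/day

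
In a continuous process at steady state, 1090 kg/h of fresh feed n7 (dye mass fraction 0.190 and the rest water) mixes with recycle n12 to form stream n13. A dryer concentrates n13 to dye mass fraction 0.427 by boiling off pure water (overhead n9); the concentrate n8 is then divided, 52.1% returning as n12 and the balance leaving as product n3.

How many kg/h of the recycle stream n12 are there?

527.5 kg/h

Overall dye balance (none leaves overhead): dye in fresh feed = dye in product, i.e. 1090×0.190 = (1−0.521)·n8·0.427.
n8 = 207.1/(0.427×0.479) = 1012.6 kg/h.
Recycle n12 = 0.521×1012.6 = 527.54 kg/h.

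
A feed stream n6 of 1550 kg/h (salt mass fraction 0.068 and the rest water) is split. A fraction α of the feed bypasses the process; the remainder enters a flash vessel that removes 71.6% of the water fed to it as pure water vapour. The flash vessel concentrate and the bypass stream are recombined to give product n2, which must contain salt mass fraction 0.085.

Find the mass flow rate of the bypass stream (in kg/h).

1085 kg/h

All 1550×0.068 = 105.4 kg/h of salt reaches n2, so n2 = 105.4/0.085 = 1240 kg/h and vapour = 310 kg/h.
The evaporator receives (1−α)·1550 of feed at 0.932 water and removes 0.716 of that water:
0.716×0.932×(1−α)×1550 = 310
(1−α) = 310/1034.3 = 0.2997;  α = 0.7003.
Bypass flow = 0.7003×1550 = 1085.4 kg/h.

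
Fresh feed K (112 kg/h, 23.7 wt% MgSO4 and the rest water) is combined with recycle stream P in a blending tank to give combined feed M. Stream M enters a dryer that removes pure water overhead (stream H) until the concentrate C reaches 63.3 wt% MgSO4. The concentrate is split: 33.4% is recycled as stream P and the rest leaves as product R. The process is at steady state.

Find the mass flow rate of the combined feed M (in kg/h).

Overall MgSO4 balance (none leaves overhead): MgSO4 in fresh feed = MgSO4 in product, i.e. 112×0.237 = (1−0.334)·C·0.633.
C = 26.544/(0.633×0.666) = 62.963 kg/h.
Recycle P = 0.334×62.963 = 21.03 kg/h.
Combined feed M = 112 + 21.03 = 133.03 kg/h.

133 kg/h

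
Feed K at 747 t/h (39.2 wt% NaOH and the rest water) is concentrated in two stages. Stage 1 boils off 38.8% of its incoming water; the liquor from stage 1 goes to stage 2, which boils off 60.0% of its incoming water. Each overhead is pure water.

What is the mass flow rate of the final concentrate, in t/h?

water in feed = 747×0.608 = 454.18 t/h.
After stage 1: water left = (1−0.388)×454.18 = 277.96; stream total = 570.78 t/h.
After stage 2: water left = (1−0.600)×277.96 = 111.18; final concentrate = 404.01 t/h.

404 t/h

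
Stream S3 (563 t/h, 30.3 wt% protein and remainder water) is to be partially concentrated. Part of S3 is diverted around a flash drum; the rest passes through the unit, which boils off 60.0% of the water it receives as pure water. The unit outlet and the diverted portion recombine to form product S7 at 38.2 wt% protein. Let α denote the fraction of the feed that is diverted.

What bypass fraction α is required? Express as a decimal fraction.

0.505

All 563×0.303 = 170.59 t/h of protein reaches S7, so S7 = 170.59/0.382 = 446.57 t/h and vapour = 116.43 t/h.
The evaporator receives (1−α)·563 of feed at 0.697 water and removes 0.600 of that water:
0.600×0.697×(1−α)×563 = 116.43
(1−α) = 116.43/235.45 = 0.4945;  α = 0.5055.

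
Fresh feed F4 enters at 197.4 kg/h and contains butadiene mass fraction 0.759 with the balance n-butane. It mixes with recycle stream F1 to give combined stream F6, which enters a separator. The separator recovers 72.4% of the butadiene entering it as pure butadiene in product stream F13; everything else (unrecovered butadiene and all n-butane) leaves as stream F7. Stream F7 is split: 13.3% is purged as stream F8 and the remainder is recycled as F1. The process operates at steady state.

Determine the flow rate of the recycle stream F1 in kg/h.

357.3 kg/h

n-butane enters only via F4 and leaves only via the purge: 197.4×0.241 = 0.133×(n-butane in F7), and the separator passes all n-butane, so n-butane in F6 = n-butane in F7 = 357.69 kg/h.
butadiene in F6: m_A = 197.4×0.759 + (1−0.133)·(1−0.724)·m_A, so m_A = 149.83/0.7607 = 196.96 kg/h.
F7 = (1−0.724)×196.96 + 357.69 = 412.05 kg/h.
Recycle F1 = (1−0.133)×412.05 = 357.25 kg/h.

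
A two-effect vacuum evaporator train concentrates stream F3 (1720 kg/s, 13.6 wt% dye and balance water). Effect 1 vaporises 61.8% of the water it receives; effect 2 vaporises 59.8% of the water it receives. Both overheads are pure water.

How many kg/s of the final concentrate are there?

462.1 kg/s

water in feed = 1720×0.864 = 1486.1 kg/s.
After stage 1: water left = (1−0.618)×1486.1 = 567.68; stream total = 801.6 kg/s.
After stage 2: water left = (1−0.598)×567.68 = 228.21; final concentrate = 462.13 kg/s.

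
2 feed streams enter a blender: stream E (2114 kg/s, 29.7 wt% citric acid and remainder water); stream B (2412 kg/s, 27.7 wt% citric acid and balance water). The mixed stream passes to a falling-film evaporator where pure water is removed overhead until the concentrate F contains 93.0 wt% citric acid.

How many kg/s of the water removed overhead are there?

3132 kg/s

citric acid entering = 2114×0.297 + 2412×0.277 = 1296 kg/s.
All citric acid reports to F, so F = 1296/0.930 = 1393.5 kg/s.
Total feed = 4526 kg/s; overhead = 4526 − 1393.5 = 3132.5 kg/s.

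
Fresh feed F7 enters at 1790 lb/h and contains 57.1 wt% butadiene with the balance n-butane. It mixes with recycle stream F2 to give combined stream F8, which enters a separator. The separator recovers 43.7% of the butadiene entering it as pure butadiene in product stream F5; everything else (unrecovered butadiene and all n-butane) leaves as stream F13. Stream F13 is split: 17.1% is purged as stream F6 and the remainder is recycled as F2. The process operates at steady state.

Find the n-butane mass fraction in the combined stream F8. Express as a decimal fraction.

n-butane enters only via F7 and leaves only via the purge: 1790×0.429 = 0.171×(n-butane in F13), and the separator passes all n-butane, so n-butane in F8 = n-butane in F13 = 4490.7 lb/h.
butadiene in F8: m_A = 1790×0.571 + (1−0.171)·(1−0.437)·m_A, so m_A = 1022.1/0.5333 = 1916.6 lb/h.
F8 = 1916.6 + 4490.7 = 6407.3 lb/h.
n-butane fraction in F8 = 4490.7/6407.3 = 0.701.

0.701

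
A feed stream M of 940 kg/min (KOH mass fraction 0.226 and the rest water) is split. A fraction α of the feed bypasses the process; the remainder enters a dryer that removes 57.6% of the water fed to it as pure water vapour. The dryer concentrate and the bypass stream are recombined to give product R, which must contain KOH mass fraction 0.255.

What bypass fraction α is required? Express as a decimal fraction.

0.745

All 940×0.226 = 212.44 kg/min of KOH reaches R, so R = 212.44/0.255 = 833.1 kg/min and vapour = 106.9 kg/min.
The evaporator receives (1−α)·940 of feed at 0.774 water and removes 0.576 of that water:
0.576×0.774×(1−α)×940 = 106.9
(1−α) = 106.9/419.07 = 0.2551;  α = 0.7449.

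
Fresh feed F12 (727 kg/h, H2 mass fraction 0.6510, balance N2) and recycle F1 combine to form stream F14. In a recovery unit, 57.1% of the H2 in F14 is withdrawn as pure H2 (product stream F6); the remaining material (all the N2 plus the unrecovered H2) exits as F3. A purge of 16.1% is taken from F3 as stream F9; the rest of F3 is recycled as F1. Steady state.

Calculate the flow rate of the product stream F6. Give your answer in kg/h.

422.2 kg/h

H2 in F14: m_A = 727×0.651 + (1−0.161)·(1−0.571)·m_A, so m_A = 473.28/0.6401 = 739.42 kg/h.
Product F6 = 0.571×739.42 = 422.21 kg/h.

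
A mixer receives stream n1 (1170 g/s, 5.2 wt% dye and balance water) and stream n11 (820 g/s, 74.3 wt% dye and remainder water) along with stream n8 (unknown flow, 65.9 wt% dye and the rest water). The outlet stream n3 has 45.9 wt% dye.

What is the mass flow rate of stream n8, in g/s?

Let n8 be the unknown flow. Total out = 1990 + n8.
dye balance: 670.1 + 0.659·n8 = 0.459·(1990 + n8)
(0.659 − 0.459)·n8 = 0.459×1990 − 670.1 = 243.31
n8 = 243.31 / 0.200 = 1216.6 g/s

1217 g/s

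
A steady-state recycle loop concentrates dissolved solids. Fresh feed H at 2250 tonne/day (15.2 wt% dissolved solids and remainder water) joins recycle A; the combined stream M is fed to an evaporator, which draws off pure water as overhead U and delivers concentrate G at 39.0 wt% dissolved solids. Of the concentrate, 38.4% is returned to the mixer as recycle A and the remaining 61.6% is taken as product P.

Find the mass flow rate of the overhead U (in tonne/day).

Overall dissolved solids balance (none leaves overhead): dissolved solids in fresh feed = dissolved solids in product, i.e. 2250×0.152 = (1−0.384)·G·0.390.
G = 342/(0.390×0.616) = 1423.6 tonne/day.
Recycle A = 0.384×1423.6 = 546.65 tonne/day.
Combined feed M = 2250 + 546.65 = 2796.7 tonne/day.
Overhead U = M − G = 2796.7 − 1423.6 = 1373.1 tonne/day.

1373 tonne/day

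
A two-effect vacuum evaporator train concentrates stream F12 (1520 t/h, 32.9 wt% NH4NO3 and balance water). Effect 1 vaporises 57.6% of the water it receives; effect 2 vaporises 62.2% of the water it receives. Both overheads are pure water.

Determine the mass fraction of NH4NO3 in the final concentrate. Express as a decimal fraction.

0.7536

water in feed = 1520×0.671 = 1019.9 t/h.
After stage 1: water left = (1−0.576)×1019.9 = 432.45; stream total = 932.53 t/h.
After stage 2: water left = (1−0.622)×432.45 = 163.46; final concentrate = 663.54 t/h.
NH4NO3 fraction = 500.08/663.54 = 0.7536.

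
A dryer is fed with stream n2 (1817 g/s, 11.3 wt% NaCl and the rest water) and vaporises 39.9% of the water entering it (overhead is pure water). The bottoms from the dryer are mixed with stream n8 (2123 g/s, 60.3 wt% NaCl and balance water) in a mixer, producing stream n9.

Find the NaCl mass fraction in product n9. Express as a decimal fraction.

Vapour removed = 0.399×0.887×1817 = 643.06 g/s; concentrate = 1173.9 g/s.
NaCl reaching the mixer = 205.32 (from concentrate) + 2123×0.603 = 1485.5 g/s.
Product flow = 1173.9 + 2123 = 3296.9 g/s; NaCl fraction = 0.4506.

0.4506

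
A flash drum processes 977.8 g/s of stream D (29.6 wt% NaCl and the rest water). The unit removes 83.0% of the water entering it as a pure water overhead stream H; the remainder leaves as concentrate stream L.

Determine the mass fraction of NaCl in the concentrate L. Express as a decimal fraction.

0.712

NaCl is not removed: 977.8×0.296 = 289.43 g/s of NaCl enters L.
water entering = 977.8×0.704 = 688.37 g/s; overhead removed = 0.830×688.37 = 571.35 g/s.
Concentrate = 977.8 − 571.35 = 406.45 g/s.
Mass fraction = 289.43/406.45 = 0.712.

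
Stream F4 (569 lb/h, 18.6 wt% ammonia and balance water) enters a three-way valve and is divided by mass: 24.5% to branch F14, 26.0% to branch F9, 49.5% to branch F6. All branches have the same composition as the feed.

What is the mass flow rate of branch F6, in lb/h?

281.7 lb/h

Branch F6 flow = 0.495×569 = 281.65 lb/h.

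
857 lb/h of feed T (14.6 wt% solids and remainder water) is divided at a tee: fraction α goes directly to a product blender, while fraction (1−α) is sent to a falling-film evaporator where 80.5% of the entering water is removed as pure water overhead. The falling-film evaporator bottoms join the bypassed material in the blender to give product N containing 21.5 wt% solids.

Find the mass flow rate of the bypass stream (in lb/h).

456.9 lb/h

All 857×0.146 = 125.12 lb/h of solids reaches N, so N = 125.12/0.215 = 581.96 lb/h and vapour = 275.04 lb/h.
The evaporator receives (1−α)·857 of feed at 0.854 water and removes 0.805 of that water:
0.805×0.854×(1−α)×857 = 275.04
(1−α) = 275.04/589.16 = 0.4668;  α = 0.5332.
Bypass flow = 0.5332×857 = 456.93 lb/h.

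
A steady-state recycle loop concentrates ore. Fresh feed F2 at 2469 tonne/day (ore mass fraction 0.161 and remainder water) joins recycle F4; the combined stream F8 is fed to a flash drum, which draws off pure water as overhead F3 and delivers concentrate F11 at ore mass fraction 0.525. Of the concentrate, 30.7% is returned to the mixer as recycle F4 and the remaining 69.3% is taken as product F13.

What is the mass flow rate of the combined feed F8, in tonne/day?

Overall ore balance (none leaves overhead): ore in fresh feed = ore in product, i.e. 2469×0.161 = (1−0.307)·F11·0.525.
F11 = 397.51/(0.525×0.693) = 1092.6 tonne/day.
Recycle F4 = 0.307×1092.6 = 335.42 tonne/day.
Combined feed F8 = 2469 + 335.42 = 2804.4 tonne/day.

2804 tonne/day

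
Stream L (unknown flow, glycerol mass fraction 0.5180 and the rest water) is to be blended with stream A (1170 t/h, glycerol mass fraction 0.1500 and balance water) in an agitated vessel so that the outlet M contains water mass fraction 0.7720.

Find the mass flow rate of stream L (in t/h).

314.7 t/h

Let L be the unknown flow. Total out = 1170 + L.
water balance: 994.5 + 0.482·L = 0.772·(1170 + L)
(0.482 − 0.772)·L = 0.772×1170 − 994.5 = -91.26
L = -91.26 / -0.290 = 314.69 t/h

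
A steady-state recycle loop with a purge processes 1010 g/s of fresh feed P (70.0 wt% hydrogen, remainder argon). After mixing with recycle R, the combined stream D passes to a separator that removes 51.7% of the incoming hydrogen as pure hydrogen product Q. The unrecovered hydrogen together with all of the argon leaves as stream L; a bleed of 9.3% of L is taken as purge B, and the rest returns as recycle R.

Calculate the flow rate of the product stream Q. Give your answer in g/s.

hydrogen in D: m_A = 1010×0.700 + (1−0.093)·(1−0.517)·m_A, so m_A = 707/0.5619 = 1258.2 g/s.
Product Q = 0.517×1258.2 = 650.48 g/s.

650.5 g/s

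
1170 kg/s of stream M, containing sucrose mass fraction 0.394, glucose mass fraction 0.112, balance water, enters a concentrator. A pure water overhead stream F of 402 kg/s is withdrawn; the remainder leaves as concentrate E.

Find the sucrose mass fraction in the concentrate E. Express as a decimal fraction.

sucrose is not removed: 1170×0.394 = 460.98 kg/s of sucrose enters E.
Concentrate = 1170 − 402 = 768 kg/s.
Mass fraction = 460.98/768 = 0.600.

0.600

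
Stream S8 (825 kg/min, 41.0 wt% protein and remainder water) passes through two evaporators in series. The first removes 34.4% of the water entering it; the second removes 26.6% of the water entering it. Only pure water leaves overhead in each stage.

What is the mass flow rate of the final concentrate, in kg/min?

water in feed = 825×0.590 = 486.75 kg/min.
After stage 1: water left = (1−0.344)×486.75 = 319.31; stream total = 657.56 kg/min.
After stage 2: water left = (1−0.266)×319.31 = 234.37; final concentrate = 572.62 kg/min.

572.6 kg/min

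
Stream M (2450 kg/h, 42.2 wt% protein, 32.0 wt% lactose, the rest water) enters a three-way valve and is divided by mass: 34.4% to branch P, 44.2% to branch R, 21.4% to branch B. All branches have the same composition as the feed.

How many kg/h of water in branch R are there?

279.4 kg/h

Branch R total = 0.442×2450 = 1082.9 kg/h.
water in R = 0.258×1082.9 = 279.39 kg/h.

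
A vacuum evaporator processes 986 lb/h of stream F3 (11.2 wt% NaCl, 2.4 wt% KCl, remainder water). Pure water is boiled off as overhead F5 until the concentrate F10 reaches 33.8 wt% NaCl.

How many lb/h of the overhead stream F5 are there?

659.3 lb/h

NaCl is conserved: 986×0.112 = 110.43 lb/h all reports to the concentrate.
Concentrate = 110.43/(target fraction) = 326.72 lb/h.
Overhead = 986 − 326.72 = 659.28 lb/h.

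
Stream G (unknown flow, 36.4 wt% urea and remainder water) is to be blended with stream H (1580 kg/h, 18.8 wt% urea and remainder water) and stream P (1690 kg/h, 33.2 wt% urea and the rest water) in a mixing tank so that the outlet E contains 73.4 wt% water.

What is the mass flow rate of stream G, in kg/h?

119.4 kg/h

Let G be the unknown flow. Total out = 3270 + G.
water balance: 2411.9 + 0.636·G = 0.734·(3270 + G)
(0.636 − 0.734)·G = 0.734×3270 − 2411.9 = -11.7
G = -11.7 / -0.098 = 119.39 kg/h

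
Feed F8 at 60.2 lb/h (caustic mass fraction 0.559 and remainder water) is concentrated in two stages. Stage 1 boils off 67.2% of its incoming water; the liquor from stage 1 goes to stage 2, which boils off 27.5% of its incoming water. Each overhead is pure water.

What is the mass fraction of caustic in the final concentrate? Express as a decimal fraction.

water in feed = 60.2×0.441 = 26.548 lb/h.
After stage 1: water left = (1−0.672)×26.548 = 8.7078; stream total = 42.36 lb/h.
After stage 2: water left = (1−0.275)×8.7078 = 6.3132; final concentrate = 39.965 lb/h.
caustic fraction = 33.652/39.965 = 0.842.

0.842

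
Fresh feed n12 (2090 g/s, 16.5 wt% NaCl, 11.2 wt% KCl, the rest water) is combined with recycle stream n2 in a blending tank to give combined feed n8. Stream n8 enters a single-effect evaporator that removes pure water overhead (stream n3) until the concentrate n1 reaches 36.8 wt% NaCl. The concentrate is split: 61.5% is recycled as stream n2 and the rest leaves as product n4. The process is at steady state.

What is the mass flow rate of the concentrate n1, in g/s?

2434 g/s

Overall NaCl balance (none leaves overhead): NaCl in fresh feed = NaCl in product, i.e. 2090×0.165 = (1−0.615)·n1·0.368.
n1 = 344.85/(0.368×0.385) = 2434 g/s.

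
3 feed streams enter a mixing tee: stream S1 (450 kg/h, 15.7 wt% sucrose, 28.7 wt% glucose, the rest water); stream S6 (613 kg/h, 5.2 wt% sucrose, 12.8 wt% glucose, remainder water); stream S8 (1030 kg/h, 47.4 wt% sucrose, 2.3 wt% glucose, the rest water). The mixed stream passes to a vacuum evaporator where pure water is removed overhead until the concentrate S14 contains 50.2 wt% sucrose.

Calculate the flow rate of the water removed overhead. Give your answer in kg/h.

916.2 kg/h

sucrose entering = 450×0.157 + 613×0.052 + 1030×0.474 = 590.75 kg/h.
All sucrose reports to S14, so S14 = 590.75/0.502 = 1176.8 kg/h.
Total feed = 2093 kg/h; overhead = 2093 − 1176.8 = 916.22 kg/h.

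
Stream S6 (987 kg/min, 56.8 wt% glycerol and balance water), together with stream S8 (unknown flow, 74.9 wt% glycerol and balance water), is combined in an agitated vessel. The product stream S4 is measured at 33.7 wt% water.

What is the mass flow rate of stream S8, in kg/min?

Let S8 be the unknown flow. Total out = 987 + S8.
water balance: 426.38 + 0.251·S8 = 0.337·(987 + S8)
(0.251 − 0.337)·S8 = 0.337×987 − 426.38 = -93.765
S8 = -93.765 / -0.086 = 1090.3 kg/min

1090 kg/min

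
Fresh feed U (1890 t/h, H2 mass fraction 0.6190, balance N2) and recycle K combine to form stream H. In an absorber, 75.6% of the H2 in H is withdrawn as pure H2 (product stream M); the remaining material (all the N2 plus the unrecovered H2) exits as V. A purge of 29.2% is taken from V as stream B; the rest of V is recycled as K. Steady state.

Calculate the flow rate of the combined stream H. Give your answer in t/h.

N2 enters only via U and leaves only via the purge: 1890×0.381 = 0.292×(N2 in V), and the absorber passes all N2, so N2 in H = N2 in V = 2466.1 t/h.
H2 in H: m_A = 1890×0.619 + (1−0.292)·(1−0.756)·m_A, so m_A = 1169.9/0.8272 = 1414.2 t/h.
H = 1414.2 + 2466.1 = 3880.3 t/h.

3880 t/h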